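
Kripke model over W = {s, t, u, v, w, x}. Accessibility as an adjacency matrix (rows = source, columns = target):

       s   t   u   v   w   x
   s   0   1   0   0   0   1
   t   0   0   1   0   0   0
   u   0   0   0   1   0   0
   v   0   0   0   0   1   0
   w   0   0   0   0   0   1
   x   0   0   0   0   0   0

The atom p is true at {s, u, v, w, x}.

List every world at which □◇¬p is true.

{x}

s: successors {t, x}; ◇¬p there: t:F, x:F. ✗
t: successors {u}; ◇¬p there: u:F. ✗
u: successors {v}; ◇¬p there: v:F. ✗
v: successors {w}; ◇¬p there: w:F. ✗
w: successors {x}; ◇¬p there: x:F. ✗
x: no successors, so □◇¬p holds vacuously. ✓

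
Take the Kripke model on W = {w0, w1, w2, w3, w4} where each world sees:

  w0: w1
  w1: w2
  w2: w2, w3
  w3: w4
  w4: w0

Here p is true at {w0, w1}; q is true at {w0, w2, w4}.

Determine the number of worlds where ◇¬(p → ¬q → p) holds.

w0: successors {w1}; ¬(p → ¬q → p) there: w1:F. ✗
w1: successors {w2}; ¬(p → ¬q → p) there: w2:F. ✗
w2: successors {w2, w3}; ¬(p → ¬q → p) there: w2:F, w3:F. ✗
w3: successors {w4}; ¬(p → ¬q → p) there: w4:F. ✗
w4: successors {w0}; ¬(p → ¬q → p) there: w0:F. ✗
Satisfying worlds: ∅.

0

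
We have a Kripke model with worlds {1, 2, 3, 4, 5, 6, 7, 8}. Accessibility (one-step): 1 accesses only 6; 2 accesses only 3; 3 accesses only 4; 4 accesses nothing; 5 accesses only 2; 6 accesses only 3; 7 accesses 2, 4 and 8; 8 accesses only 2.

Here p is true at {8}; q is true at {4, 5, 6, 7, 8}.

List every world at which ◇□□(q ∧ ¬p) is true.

1: successors {6}; □□(q ∧ ¬p) there: 6:T. ✓
2: successors {3}; □□(q ∧ ¬p) there: 3:T. ✓
3: successors {4}; □□(q ∧ ¬p) there: 4:T. ✓
4: no successors, so ◇□□(q ∧ ¬p) fails. ✗
5: successors {2}; □□(q ∧ ¬p) there: 2:T. ✓
6: successors {3}; □□(q ∧ ¬p) there: 3:T. ✓
7: successors {2, 4, 8}; □□(q ∧ ¬p) there: 2:T, 4:T, 8:F. ✓
8: successors {2}; □□(q ∧ ¬p) there: 2:T. ✓

{1, 2, 3, 5, 6, 7, 8}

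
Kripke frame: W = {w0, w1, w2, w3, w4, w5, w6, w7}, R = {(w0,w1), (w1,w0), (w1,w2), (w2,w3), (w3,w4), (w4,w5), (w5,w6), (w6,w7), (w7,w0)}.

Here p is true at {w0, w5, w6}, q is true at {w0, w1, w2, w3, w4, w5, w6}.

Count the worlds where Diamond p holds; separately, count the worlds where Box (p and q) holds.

For Diamond p:
w0: successors {w1}; p there: w1:F. ✗
w1: successors {w0, w2}; p there: w0:T, w2:F. ✓
w2: successors {w3}; p there: w3:F. ✗
w3: successors {w4}; p there: w4:F. ✗
w4: successors {w5}; p there: w5:T. ✓
w5: successors {w6}; p there: w6:T. ✓
w6: successors {w7}; p there: w7:F. ✗
w7: successors {w0}; p there: w0:T. ✓
— 4 worlds.
For Box (p and q):
w0: successors {w1}; p and q there: w1:F. ✗
w1: successors {w0, w2}; p and q there: w0:T, w2:F. ✗
w2: successors {w3}; p and q there: w3:F. ✗
w3: successors {w4}; p and q there: w4:F. ✗
w4: successors {w5}; p and q there: w5:T. ✓
w5: successors {w6}; p and q there: w6:T. ✓
w6: successors {w7}; p and q there: w7:F. ✗
w7: successors {w0}; p and q there: w0:T. ✓
— 3 worlds.

4 and 3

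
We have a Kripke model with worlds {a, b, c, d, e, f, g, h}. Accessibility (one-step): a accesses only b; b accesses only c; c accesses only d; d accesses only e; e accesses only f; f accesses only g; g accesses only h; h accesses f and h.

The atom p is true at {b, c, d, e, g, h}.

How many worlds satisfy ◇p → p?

6

a: ◇p is T, p is F. ✗
b: ◇p is T, p is T. ✓
c: ◇p is T, p is T. ✓
d: ◇p is T, p is T. ✓
e: ◇p is F, p is T. ✓
f: ◇p is T, p is F. ✗
g: ◇p is T, p is T. ✓
h: ◇p is T, p is T. ✓
Satisfying worlds: {b, c, d, e, g, h}.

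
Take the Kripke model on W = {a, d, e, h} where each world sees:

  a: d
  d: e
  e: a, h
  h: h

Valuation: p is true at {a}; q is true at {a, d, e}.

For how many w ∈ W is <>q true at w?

a: successors {d}; q there: d:T. ✓
d: successors {e}; q there: e:T. ✓
e: successors {a, h}; q there: a:T, h:F. ✓
h: successors {h}; q there: h:F. ✗
Satisfying worlds: {a, d, e}.

3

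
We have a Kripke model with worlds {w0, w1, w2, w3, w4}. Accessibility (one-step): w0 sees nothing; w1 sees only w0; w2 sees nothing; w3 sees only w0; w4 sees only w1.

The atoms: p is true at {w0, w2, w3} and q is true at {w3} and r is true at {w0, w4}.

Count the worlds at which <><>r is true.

1

w0: no successors, so <><>r fails. ✗
w1: successors {w0}; <>r there: w0:F. ✗
w2: no successors, so <><>r fails. ✗
w3: successors {w0}; <>r there: w0:F. ✗
w4: successors {w1}; <>r there: w1:T. ✓
Satisfying worlds: {w4}.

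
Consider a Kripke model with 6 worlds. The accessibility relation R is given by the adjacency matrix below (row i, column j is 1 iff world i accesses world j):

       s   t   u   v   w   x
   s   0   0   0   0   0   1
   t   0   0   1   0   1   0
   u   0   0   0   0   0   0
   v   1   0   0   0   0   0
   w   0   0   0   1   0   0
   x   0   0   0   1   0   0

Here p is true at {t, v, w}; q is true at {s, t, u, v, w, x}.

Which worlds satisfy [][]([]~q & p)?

{u}

s: successors {x}; []([]~q & p) there: x:F. ✗
t: successors {u, w}; []([]~q & p) there: u:T, w:F. ✗
u: no successors, so [][]([]~q & p) holds vacuously. ✓
v: successors {s}; []([]~q & p) there: s:F. ✗
w: successors {v}; []([]~q & p) there: v:F. ✗
x: successors {v}; []([]~q & p) there: v:F. ✗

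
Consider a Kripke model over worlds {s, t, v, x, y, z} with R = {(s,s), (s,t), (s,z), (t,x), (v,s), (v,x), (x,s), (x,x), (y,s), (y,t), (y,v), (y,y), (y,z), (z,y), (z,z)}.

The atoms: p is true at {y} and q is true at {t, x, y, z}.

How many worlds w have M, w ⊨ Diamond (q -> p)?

5

s: successors {s, t, z}; q -> p there: s:T, t:F, z:F. ✓
t: successors {x}; q -> p there: x:F. ✗
v: successors {s, x}; q -> p there: s:T, x:F. ✓
x: successors {s, x}; q -> p there: s:T, x:F. ✓
y: successors {s, t, v, y, z}; q -> p there: s:T, t:F, v:T, y:T, z:F. ✓
z: successors {y, z}; q -> p there: y:T, z:F. ✓
Satisfying worlds: {s, v, x, y, z}.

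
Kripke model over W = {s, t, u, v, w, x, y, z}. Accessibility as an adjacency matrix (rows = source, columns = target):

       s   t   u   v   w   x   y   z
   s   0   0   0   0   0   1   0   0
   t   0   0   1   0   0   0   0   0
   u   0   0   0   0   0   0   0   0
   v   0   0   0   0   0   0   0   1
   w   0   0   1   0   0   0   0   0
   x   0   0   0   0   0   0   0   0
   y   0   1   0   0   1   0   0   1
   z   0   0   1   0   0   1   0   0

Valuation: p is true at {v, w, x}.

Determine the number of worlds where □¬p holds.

s: successors {x}; ¬p there: x:F. ✗
t: successors {u}; ¬p there: u:T. ✓
u: no successors, so □¬p holds vacuously. ✓
v: successors {z}; ¬p there: z:T. ✓
w: successors {u}; ¬p there: u:T. ✓
x: no successors, so □¬p holds vacuously. ✓
y: successors {t, w, z}; ¬p there: t:T, w:F, z:T. ✗
z: successors {u, x}; ¬p there: u:T, x:F. ✗
Satisfying worlds: {t, u, v, w, x}.

5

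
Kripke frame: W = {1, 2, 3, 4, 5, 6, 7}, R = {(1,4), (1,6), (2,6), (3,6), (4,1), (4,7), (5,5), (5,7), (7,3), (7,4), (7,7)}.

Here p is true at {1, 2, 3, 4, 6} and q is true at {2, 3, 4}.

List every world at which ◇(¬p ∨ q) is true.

{1, 4, 5, 7}

1: successors {4, 6}; ¬p ∨ q there: 4:T, 6:F. ✓
2: successors {6}; ¬p ∨ q there: 6:F. ✗
3: successors {6}; ¬p ∨ q there: 6:F. ✗
4: successors {1, 7}; ¬p ∨ q there: 1:F, 7:T. ✓
5: successors {5, 7}; ¬p ∨ q there: 5:T, 7:T. ✓
6: no successors, so ◇(¬p ∨ q) fails. ✗
7: successors {3, 4, 7}; ¬p ∨ q there: 3:T, 4:T, 7:T. ✓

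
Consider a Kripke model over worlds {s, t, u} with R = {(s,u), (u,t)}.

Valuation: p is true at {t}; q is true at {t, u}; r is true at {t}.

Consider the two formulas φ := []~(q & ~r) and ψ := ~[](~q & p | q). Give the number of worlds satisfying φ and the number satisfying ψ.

For []~(q & ~r):
s: successors {u}; ~(q & ~r) there: u:F. ✗
t: no successors, so []~(q & ~r) holds vacuously. ✓
u: successors {t}; ~(q & ~r) there: t:T. ✓
— 2 worlds.
For ~[](~q & p | q):
s: [](~q & p | q) is T. ✗
t: [](~q & p | q) is T. ✗
u: [](~q & p | q) is T. ✗
— 0 worlds.

2 and 0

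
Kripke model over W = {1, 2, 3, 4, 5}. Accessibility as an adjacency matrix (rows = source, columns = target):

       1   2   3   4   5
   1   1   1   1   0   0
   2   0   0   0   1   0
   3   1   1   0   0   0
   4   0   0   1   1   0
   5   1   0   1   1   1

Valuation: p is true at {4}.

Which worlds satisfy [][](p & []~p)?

1: successors {1, 2, 3}; [](p & []~p) there: 1:F, 2:F, 3:F. ✗
2: successors {4}; [](p & []~p) there: 4:F. ✗
3: successors {1, 2}; [](p & []~p) there: 1:F, 2:F. ✗
4: successors {3, 4}; [](p & []~p) there: 3:F, 4:F. ✗
5: successors {1, 3, 4, 5}; [](p & []~p) there: 1:F, 3:F, 4:F, 5:F. ✗

∅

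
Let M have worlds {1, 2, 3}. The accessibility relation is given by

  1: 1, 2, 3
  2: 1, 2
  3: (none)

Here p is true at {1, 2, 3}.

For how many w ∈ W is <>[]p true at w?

1: successors {1, 2, 3}; []p there: 1:T, 2:T, 3:T. ✓
2: successors {1, 2}; []p there: 1:T, 2:T. ✓
3: no successors, so <>[]p fails. ✗
Satisfying worlds: {1, 2}.

2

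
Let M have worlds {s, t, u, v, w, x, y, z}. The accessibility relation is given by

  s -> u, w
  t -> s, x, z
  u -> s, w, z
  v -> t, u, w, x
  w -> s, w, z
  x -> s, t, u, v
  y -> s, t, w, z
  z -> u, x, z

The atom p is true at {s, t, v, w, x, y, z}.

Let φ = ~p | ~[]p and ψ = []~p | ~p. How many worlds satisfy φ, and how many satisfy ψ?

For ~p | ~[]p:
s: ~p is F, ~[]p is T. ✓
t: ~p is F, ~[]p is F. ✗
u: ~p is T, ~[]p is F. ✓
v: ~p is F, ~[]p is T. ✓
w: ~p is F, ~[]p is F. ✗
x: ~p is F, ~[]p is T. ✓
y: ~p is F, ~[]p is F. ✗
z: ~p is F, ~[]p is T. ✓
— 5 worlds.
For []~p | ~p:
s: []~p is F, ~p is F. ✗
t: []~p is F, ~p is F. ✗
u: []~p is F, ~p is T. ✓
v: []~p is F, ~p is F. ✗
w: []~p is F, ~p is F. ✗
x: []~p is F, ~p is F. ✗
y: []~p is F, ~p is F. ✗
z: []~p is F, ~p is F. ✗
— 1 world.

5 and 1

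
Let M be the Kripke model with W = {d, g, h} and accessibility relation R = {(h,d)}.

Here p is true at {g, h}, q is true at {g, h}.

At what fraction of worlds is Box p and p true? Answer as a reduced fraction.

1/3

d: Box p is T, p is F. ✗
g: Box p is T, p is T. ✓
h: Box p is F, p is T. ✗
That's 1 of 3 worlds, so 1/3.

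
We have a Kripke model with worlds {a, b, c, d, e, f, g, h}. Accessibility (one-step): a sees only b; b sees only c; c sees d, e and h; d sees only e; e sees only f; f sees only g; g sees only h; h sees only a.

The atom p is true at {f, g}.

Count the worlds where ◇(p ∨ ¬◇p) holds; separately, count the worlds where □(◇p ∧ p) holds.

For ◇(p ∨ ¬◇p):
a: successors {b}; p ∨ ¬◇p there: b:T. ✓
b: successors {c}; p ∨ ¬◇p there: c:T. ✓
c: successors {d, e, h}; p ∨ ¬◇p there: d:T, e:F, h:T. ✓
d: successors {e}; p ∨ ¬◇p there: e:F. ✗
e: successors {f}; p ∨ ¬◇p there: f:T. ✓
f: successors {g}; p ∨ ¬◇p there: g:T. ✓
g: successors {h}; p ∨ ¬◇p there: h:T. ✓
h: successors {a}; p ∨ ¬◇p there: a:T. ✓
— 7 worlds.
For □(◇p ∧ p):
a: successors {b}; ◇p ∧ p there: b:F. ✗
b: successors {c}; ◇p ∧ p there: c:F. ✗
c: successors {d, e, h}; ◇p ∧ p there: d:F, e:F, h:F. ✗
d: successors {e}; ◇p ∧ p there: e:F. ✗
e: successors {f}; ◇p ∧ p there: f:T. ✓
f: successors {g}; ◇p ∧ p there: g:F. ✗
g: successors {h}; ◇p ∧ p there: h:F. ✗
h: successors {a}; ◇p ∧ p there: a:F. ✗
— 1 world.

7 and 1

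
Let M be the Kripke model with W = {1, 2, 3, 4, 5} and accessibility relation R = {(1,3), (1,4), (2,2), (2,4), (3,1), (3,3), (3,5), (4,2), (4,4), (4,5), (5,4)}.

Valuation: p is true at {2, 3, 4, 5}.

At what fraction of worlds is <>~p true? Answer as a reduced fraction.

1: successors {3, 4}; ~p there: 3:F, 4:F. ✗
2: successors {2, 4}; ~p there: 2:F, 4:F. ✗
3: successors {1, 3, 5}; ~p there: 1:T, 3:F, 5:F. ✓
4: successors {2, 4, 5}; ~p there: 2:F, 4:F, 5:F. ✗
5: successors {4}; ~p there: 4:F. ✗
That's 1 of 5 worlds, so 1/5.

1/5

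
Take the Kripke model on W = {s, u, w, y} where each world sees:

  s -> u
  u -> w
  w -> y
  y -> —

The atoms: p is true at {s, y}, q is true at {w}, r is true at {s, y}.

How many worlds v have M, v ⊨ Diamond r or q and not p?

1

s: Diamond r is F, q and not p is F. ✗
u: Diamond r is F, q and not p is F. ✗
w: Diamond r is T, q and not p is T. ✓
y: Diamond r is F, q and not p is F. ✗
Satisfying worlds: {w}.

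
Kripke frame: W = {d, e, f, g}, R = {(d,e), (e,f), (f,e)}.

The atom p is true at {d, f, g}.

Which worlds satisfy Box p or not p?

{e, g}

d: Box p is F, not p is F. ✗
e: Box p is T, not p is T. ✓
f: Box p is F, not p is F. ✗
g: Box p is T, not p is F. ✓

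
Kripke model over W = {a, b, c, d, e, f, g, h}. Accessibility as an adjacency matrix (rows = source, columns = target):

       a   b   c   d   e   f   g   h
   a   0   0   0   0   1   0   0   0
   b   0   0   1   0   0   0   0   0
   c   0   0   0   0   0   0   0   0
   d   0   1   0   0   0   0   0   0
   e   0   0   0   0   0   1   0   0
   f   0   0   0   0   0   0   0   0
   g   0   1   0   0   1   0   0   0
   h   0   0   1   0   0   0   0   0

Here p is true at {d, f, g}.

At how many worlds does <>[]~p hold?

5

a: successors {e}; []~p there: e:F. ✗
b: successors {c}; []~p there: c:T. ✓
c: no successors, so <>[]~p fails. ✗
d: successors {b}; []~p there: b:T. ✓
e: successors {f}; []~p there: f:T. ✓
f: no successors, so <>[]~p fails. ✗
g: successors {b, e}; []~p there: b:T, e:F. ✓
h: successors {c}; []~p there: c:T. ✓
Satisfying worlds: {b, d, e, g, h}.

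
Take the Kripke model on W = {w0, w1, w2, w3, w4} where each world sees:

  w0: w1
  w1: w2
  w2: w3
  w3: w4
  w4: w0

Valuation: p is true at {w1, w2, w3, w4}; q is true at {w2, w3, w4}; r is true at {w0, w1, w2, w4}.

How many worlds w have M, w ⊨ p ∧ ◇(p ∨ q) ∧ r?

w0: p is F, ◇(p ∨ q) ∧ r is T. ✗
w1: p is T, ◇(p ∨ q) ∧ r is T. ✓
w2: p is T, ◇(p ∨ q) ∧ r is T. ✓
w3: p is T, ◇(p ∨ q) ∧ r is F. ✗
w4: p is T, ◇(p ∨ q) ∧ r is F. ✗
Satisfying worlds: {w1, w2}.

2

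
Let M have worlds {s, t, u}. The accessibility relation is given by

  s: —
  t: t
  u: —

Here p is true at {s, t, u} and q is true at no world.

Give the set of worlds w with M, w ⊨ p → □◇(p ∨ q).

s: p is T, □◇(p ∨ q) is T. ✓
t: p is T, □◇(p ∨ q) is T. ✓
u: p is T, □◇(p ∨ q) is T. ✓

{s, t, u}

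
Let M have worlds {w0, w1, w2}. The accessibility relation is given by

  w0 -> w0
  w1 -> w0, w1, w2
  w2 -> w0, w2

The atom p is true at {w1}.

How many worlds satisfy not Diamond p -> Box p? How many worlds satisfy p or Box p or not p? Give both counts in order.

1 and 3

For not Diamond p -> Box p:
w0: not Diamond p is T, Box p is F. ✗
w1: not Diamond p is F, Box p is F. ✓
w2: not Diamond p is T, Box p is F. ✗
— 1 world.
For p or Box p or not p:
w0: p is F, Box p or not p is T. ✓
w1: p is T, Box p or not p is F. ✓
w2: p is F, Box p or not p is T. ✓
— 3 worlds.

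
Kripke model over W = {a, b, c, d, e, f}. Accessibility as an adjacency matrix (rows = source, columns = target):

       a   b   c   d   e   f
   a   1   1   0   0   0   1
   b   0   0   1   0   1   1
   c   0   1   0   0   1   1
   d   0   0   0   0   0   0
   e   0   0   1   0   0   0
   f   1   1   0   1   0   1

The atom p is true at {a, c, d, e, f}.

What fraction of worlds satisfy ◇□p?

a: successors {a, b, f}; □p there: a:F, b:T, f:F. ✓
b: successors {c, e, f}; □p there: c:F, e:T, f:F. ✓
c: successors {b, e, f}; □p there: b:T, e:T, f:F. ✓
d: no successors, so ◇□p fails. ✗
e: successors {c}; □p there: c:F. ✗
f: successors {a, b, d, f}; □p there: a:F, b:T, d:T, f:F. ✓
That's 4 of 6 worlds, so 4/6 = 2/3.

2/3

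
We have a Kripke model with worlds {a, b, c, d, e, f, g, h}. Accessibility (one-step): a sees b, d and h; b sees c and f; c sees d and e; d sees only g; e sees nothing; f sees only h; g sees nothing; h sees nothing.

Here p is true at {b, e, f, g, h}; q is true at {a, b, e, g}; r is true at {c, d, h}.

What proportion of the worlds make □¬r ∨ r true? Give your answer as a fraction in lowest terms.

a: □¬r is F, r is F. ✗
b: □¬r is F, r is F. ✗
c: □¬r is F, r is T. ✓
d: □¬r is T, r is T. ✓
e: □¬r is T, r is F. ✓
f: □¬r is F, r is F. ✗
g: □¬r is T, r is F. ✓
h: □¬r is T, r is T. ✓
That's 5 of 8 worlds, so 5/8.

5/8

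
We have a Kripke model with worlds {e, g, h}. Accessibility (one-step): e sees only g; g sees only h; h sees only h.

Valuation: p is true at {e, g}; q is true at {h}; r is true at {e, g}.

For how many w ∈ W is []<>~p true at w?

e: successors {g}; <>~p there: g:T. ✓
g: successors {h}; <>~p there: h:T. ✓
h: successors {h}; <>~p there: h:T. ✓
Satisfying worlds: {e, g, h}.

3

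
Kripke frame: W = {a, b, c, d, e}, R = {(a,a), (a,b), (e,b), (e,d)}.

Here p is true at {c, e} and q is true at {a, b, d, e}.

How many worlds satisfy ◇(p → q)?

a: successors {a, b}; p → q there: a:T, b:T. ✓
b: no successors, so ◇(p → q) fails. ✗
c: no successors, so ◇(p → q) fails. ✗
d: no successors, so ◇(p → q) fails. ✗
e: successors {b, d}; p → q there: b:T, d:T. ✓
Satisfying worlds: {a, e}.

2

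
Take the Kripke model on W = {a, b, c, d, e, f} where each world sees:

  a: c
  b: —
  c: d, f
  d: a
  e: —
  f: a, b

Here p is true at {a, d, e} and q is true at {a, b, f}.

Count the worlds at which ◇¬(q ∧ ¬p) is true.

4

a: successors {c}; ¬(q ∧ ¬p) there: c:T. ✓
b: no successors, so ◇¬(q ∧ ¬p) fails. ✗
c: successors {d, f}; ¬(q ∧ ¬p) there: d:T, f:F. ✓
d: successors {a}; ¬(q ∧ ¬p) there: a:T. ✓
e: no successors, so ◇¬(q ∧ ¬p) fails. ✗
f: successors {a, b}; ¬(q ∧ ¬p) there: a:T, b:F. ✓
Satisfying worlds: {a, c, d, f}.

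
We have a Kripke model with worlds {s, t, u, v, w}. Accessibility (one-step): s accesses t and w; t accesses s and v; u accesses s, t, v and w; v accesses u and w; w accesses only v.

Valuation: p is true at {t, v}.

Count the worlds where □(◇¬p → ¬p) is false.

s: successors {t, w}; ◇¬p → ¬p there: t:F, w:T. ✗
t: successors {s, v}; ◇¬p → ¬p there: s:T, v:F. ✗
u: successors {s, t, v, w}; ◇¬p → ¬p there: s:T, t:F, v:F, w:T. ✗
v: successors {u, w}; ◇¬p → ¬p there: u:T, w:T. ✓
w: successors {v}; ◇¬p → ¬p there: v:F. ✗
Satisfying worlds: {v}.
So □(◇¬p → ¬p) fails at the other 4 worlds.

4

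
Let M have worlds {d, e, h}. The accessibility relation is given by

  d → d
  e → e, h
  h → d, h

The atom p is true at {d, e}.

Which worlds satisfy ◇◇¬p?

d: successors {d}; ◇¬p there: d:F. ✗
e: successors {e, h}; ◇¬p there: e:T, h:T. ✓
h: successors {d, h}; ◇¬p there: d:F, h:T. ✓

{e, h}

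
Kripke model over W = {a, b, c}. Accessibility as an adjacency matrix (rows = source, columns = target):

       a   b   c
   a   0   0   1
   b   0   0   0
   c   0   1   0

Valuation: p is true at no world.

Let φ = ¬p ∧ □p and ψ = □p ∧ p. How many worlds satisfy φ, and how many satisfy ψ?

1 and 0

For ¬p ∧ □p:
a: ¬p is T, □p is F. ✗
b: ¬p is T, □p is T. ✓
c: ¬p is T, □p is F. ✗
— 1 world.
For □p ∧ p:
a: □p is F, p is F. ✗
b: □p is T, p is F. ✗
c: □p is F, p is F. ✗
— 0 worlds.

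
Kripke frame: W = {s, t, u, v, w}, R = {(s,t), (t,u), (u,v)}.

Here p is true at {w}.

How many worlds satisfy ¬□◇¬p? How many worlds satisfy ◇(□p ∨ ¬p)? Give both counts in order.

For ¬□◇¬p:
s: □◇¬p is T. ✗
t: □◇¬p is T. ✗
u: □◇¬p is F. ✓
v: □◇¬p is T. ✗
w: □◇¬p is T. ✗
— 1 world.
For ◇(□p ∨ ¬p):
s: successors {t}; □p ∨ ¬p there: t:T. ✓
t: successors {u}; □p ∨ ¬p there: u:T. ✓
u: successors {v}; □p ∨ ¬p there: v:T. ✓
v: no successors, so ◇(□p ∨ ¬p) fails. ✗
w: no successors, so ◇(□p ∨ ¬p) fails. ✗
— 3 worlds.

1 and 3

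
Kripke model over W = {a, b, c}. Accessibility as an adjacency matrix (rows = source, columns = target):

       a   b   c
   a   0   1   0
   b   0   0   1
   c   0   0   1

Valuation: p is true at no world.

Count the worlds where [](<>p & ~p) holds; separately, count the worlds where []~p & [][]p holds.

0 and 0

For [](<>p & ~p):
a: successors {b}; <>p & ~p there: b:F. ✗
b: successors {c}; <>p & ~p there: c:F. ✗
c: successors {c}; <>p & ~p there: c:F. ✗
— 0 worlds.
For []~p & [][]p:
a: []~p is T, [][]p is F. ✗
b: []~p is T, [][]p is F. ✗
c: []~p is T, [][]p is F. ✗
— 0 worlds.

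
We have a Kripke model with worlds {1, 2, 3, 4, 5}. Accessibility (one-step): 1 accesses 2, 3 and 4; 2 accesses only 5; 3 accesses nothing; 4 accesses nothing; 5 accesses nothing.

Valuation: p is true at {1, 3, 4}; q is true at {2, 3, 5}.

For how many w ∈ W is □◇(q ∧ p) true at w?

1: successors {2, 3, 4}; ◇(q ∧ p) there: 2:F, 3:F, 4:F. ✗
2: successors {5}; ◇(q ∧ p) there: 5:F. ✗
3: no successors, so □◇(q ∧ p) holds vacuously. ✓
4: no successors, so □◇(q ∧ p) holds vacuously. ✓
5: no successors, so □◇(q ∧ p) holds vacuously. ✓
Satisfying worlds: {3, 4, 5}.

3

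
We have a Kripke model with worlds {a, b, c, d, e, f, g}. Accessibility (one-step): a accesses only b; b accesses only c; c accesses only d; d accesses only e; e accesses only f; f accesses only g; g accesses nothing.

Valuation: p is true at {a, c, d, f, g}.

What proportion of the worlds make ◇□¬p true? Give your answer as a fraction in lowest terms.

2/7

a: successors {b}; □¬p there: b:F. ✗
b: successors {c}; □¬p there: c:F. ✗
c: successors {d}; □¬p there: d:T. ✓
d: successors {e}; □¬p there: e:F. ✗
e: successors {f}; □¬p there: f:F. ✗
f: successors {g}; □¬p there: g:T. ✓
g: no successors, so ◇□¬p fails. ✗
That's 2 of 7 worlds, so 2/7.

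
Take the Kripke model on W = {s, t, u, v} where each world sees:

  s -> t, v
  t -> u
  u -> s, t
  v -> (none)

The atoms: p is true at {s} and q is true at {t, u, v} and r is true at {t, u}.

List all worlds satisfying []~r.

s: successors {t, v}; ~r there: t:F, v:T. ✗
t: successors {u}; ~r there: u:F. ✗
u: successors {s, t}; ~r there: s:T, t:F. ✗
v: no successors, so []~r holds vacuously. ✓

{v}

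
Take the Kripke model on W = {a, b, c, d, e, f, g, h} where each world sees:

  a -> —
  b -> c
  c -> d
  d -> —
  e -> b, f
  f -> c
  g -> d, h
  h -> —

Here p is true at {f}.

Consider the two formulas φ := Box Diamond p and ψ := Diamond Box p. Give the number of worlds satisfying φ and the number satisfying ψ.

3 and 2

For Box Diamond p:
a: no successors, so Box Diamond p holds vacuously. ✓
b: successors {c}; Diamond p there: c:F. ✗
c: successors {d}; Diamond p there: d:F. ✗
d: no successors, so Box Diamond p holds vacuously. ✓
e: successors {b, f}; Diamond p there: b:F, f:F. ✗
f: successors {c}; Diamond p there: c:F. ✗
g: successors {d, h}; Diamond p there: d:F, h:F. ✗
h: no successors, so Box Diamond p holds vacuously. ✓
— 3 worlds.
For Diamond Box p:
a: no successors, so Diamond Box p fails. ✗
b: successors {c}; Box p there: c:F. ✗
c: successors {d}; Box p there: d:T. ✓
d: no successors, so Diamond Box p fails. ✗
e: successors {b, f}; Box p there: b:F, f:F. ✗
f: successors {c}; Box p there: c:F. ✗
g: successors {d, h}; Box p there: d:T, h:T. ✓
h: no successors, so Diamond Box p fails. ✗
— 2 worlds.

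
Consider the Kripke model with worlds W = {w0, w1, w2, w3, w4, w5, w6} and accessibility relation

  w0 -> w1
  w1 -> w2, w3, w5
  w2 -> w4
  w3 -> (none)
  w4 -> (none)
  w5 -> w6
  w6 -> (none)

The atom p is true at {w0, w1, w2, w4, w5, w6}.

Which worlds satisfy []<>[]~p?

{w0, w3, w4, w6}

w0: successors {w1}; <>[]~p there: w1:T. ✓
w1: successors {w2, w3, w5}; <>[]~p there: w2:T, w3:F, w5:T. ✗
w2: successors {w4}; <>[]~p there: w4:F. ✗
w3: no successors, so []<>[]~p holds vacuously. ✓
w4: no successors, so []<>[]~p holds vacuously. ✓
w5: successors {w6}; <>[]~p there: w6:F. ✗
w6: no successors, so []<>[]~p holds vacuously. ✓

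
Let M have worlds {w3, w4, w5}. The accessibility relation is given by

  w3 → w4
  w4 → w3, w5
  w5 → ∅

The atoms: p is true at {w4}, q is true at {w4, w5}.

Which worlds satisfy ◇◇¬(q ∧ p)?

{w3}

w3: successors {w4}; ◇¬(q ∧ p) there: w4:T. ✓
w4: successors {w3, w5}; ◇¬(q ∧ p) there: w3:F, w5:F. ✗
w5: no successors, so ◇◇¬(q ∧ p) fails. ✗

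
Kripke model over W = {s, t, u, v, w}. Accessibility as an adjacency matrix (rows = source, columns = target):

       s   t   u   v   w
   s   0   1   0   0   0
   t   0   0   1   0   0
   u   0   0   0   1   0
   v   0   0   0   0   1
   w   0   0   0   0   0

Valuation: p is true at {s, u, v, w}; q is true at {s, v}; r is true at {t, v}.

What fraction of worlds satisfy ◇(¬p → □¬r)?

s: successors {t}; ¬p → □¬r there: t:T. ✓
t: successors {u}; ¬p → □¬r there: u:T. ✓
u: successors {v}; ¬p → □¬r there: v:T. ✓
v: successors {w}; ¬p → □¬r there: w:T. ✓
w: no successors, so ◇(¬p → □¬r) fails. ✗
That's 4 of 5 worlds, so 4/5.

4/5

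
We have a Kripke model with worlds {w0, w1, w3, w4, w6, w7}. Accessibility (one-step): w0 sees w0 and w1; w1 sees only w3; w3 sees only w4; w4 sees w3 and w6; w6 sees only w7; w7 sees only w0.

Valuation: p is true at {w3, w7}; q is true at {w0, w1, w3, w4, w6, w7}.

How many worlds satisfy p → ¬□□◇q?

4

w0: p is F, ¬□□◇q is F. ✓
w1: p is F, ¬□□◇q is F. ✓
w3: p is T, ¬□□◇q is F. ✗
w4: p is F, ¬□□◇q is F. ✓
w6: p is F, ¬□□◇q is F. ✓
w7: p is T, ¬□□◇q is F. ✗
Satisfying worlds: {w0, w1, w4, w6}.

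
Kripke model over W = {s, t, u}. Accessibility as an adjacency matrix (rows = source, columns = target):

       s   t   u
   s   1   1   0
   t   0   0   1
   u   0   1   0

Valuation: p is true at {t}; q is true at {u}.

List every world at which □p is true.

s: successors {s, t}; p there: s:F, t:T. ✗
t: successors {u}; p there: u:F. ✗
u: successors {t}; p there: t:T. ✓

{u}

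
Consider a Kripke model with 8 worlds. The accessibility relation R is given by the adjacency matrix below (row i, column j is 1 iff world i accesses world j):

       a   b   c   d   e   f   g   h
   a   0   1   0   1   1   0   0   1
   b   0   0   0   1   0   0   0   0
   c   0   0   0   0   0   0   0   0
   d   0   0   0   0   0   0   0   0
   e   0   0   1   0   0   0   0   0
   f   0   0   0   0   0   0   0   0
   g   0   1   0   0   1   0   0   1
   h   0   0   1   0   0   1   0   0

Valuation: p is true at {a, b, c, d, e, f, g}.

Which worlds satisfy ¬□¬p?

{a, b, e, g, h}

a: □¬p is F. ✓
b: □¬p is F. ✓
c: □¬p is T. ✗
d: □¬p is T. ✗
e: □¬p is F. ✓
f: □¬p is T. ✗
g: □¬p is F. ✓
h: □¬p is F. ✓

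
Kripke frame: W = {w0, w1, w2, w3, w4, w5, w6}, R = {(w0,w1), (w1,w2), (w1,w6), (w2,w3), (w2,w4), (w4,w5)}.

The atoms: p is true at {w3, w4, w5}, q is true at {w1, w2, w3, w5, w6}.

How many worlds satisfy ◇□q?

w0: successors {w1}; □q there: w1:T. ✓
w1: successors {w2, w6}; □q there: w2:F, w6:T. ✓
w2: successors {w3, w4}; □q there: w3:T, w4:T. ✓
w3: no successors, so ◇□q fails. ✗
w4: successors {w5}; □q there: w5:T. ✓
w5: no successors, so ◇□q fails. ✗
w6: no successors, so ◇□q fails. ✗
Satisfying worlds: {w0, w1, w2, w4}.

4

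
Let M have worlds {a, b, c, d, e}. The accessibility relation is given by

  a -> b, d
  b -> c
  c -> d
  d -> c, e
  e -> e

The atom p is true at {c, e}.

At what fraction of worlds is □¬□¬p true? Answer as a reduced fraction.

a: successors {b, d}; ¬□¬p there: b:T, d:T. ✓
b: successors {c}; ¬□¬p there: c:F. ✗
c: successors {d}; ¬□¬p there: d:T. ✓
d: successors {c, e}; ¬□¬p there: c:F, e:T. ✗
e: successors {e}; ¬□¬p there: e:T. ✓
That's 3 of 5 worlds, so 3/5.

3/5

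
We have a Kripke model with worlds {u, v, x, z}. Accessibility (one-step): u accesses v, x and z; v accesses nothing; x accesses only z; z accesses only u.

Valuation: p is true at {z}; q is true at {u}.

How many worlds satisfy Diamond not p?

u: successors {v, x, z}; not p there: v:T, x:T, z:F. ✓
v: no successors, so Diamond not p fails. ✗
x: successors {z}; not p there: z:F. ✗
z: successors {u}; not p there: u:T. ✓
Satisfying worlds: {u, z}.

2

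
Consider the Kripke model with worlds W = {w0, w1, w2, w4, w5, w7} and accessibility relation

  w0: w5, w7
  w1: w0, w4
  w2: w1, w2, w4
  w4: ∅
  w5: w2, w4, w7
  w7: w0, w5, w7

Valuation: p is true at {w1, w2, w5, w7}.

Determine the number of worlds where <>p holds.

w0: successors {w5, w7}; p there: w5:T, w7:T. ✓
w1: successors {w0, w4}; p there: w0:F, w4:F. ✗
w2: successors {w1, w2, w4}; p there: w1:T, w2:T, w4:F. ✓
w4: no successors, so <>p fails. ✗
w5: successors {w2, w4, w7}; p there: w2:T, w4:F, w7:T. ✓
w7: successors {w0, w5, w7}; p there: w0:F, w5:T, w7:T. ✓
Satisfying worlds: {w0, w2, w5, w7}.

4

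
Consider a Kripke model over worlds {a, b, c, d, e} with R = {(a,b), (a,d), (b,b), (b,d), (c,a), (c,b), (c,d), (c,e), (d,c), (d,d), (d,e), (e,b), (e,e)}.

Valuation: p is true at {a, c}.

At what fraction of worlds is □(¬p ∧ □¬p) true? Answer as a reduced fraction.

1/5

a: successors {b, d}; ¬p ∧ □¬p there: b:T, d:F. ✗
b: successors {b, d}; ¬p ∧ □¬p there: b:T, d:F. ✗
c: successors {a, b, d, e}; ¬p ∧ □¬p there: a:F, b:T, d:F, e:T. ✗
d: successors {c, d, e}; ¬p ∧ □¬p there: c:F, d:F, e:T. ✗
e: successors {b, e}; ¬p ∧ □¬p there: b:T, e:T. ✓
That's 1 of 5 worlds, so 1/5.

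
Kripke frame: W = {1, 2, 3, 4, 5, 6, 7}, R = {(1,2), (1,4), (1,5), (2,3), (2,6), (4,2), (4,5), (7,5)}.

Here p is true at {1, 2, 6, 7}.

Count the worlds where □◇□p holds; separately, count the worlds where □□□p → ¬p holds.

3 and 4

For □◇□p:
1: successors {2, 4, 5}; ◇□p there: 2:T, 4:T, 5:F. ✗
2: successors {3, 6}; ◇□p there: 3:F, 6:F. ✗
3: no successors, so □◇□p holds vacuously. ✓
4: successors {2, 5}; ◇□p there: 2:T, 5:F. ✗
5: no successors, so □◇□p holds vacuously. ✓
6: no successors, so □◇□p holds vacuously. ✓
7: successors {5}; ◇□p there: 5:F. ✗
— 3 worlds.
For □□□p → ¬p:
1: □□□p is F, ¬p is F. ✓
2: □□□p is T, ¬p is F. ✗
3: □□□p is T, ¬p is T. ✓
4: □□□p is T, ¬p is T. ✓
5: □□□p is T, ¬p is T. ✓
6: □□□p is T, ¬p is F. ✗
7: □□□p is T, ¬p is F. ✗
— 4 worlds.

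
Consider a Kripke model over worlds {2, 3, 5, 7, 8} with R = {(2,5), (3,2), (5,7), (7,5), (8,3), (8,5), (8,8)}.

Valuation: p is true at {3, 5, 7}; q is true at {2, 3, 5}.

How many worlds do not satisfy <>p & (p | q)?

2

2: <>p is T, p | q is T. ✓
3: <>p is F, p | q is T. ✗
5: <>p is T, p | q is T. ✓
7: <>p is T, p | q is T. ✓
8: <>p is T, p | q is F. ✗
Satisfying worlds: {2, 5, 7}.
So <>p & (p | q) fails at the other 2 worlds.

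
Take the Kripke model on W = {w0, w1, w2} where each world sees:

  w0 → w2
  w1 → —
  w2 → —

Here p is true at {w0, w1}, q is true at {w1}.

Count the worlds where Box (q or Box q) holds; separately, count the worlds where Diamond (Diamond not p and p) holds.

For Box (q or Box q):
w0: successors {w2}; q or Box q there: w2:T. ✓
w1: no successors, so Box (q or Box q) holds vacuously. ✓
w2: no successors, so Box (q or Box q) holds vacuously. ✓
— 3 worlds.
For Diamond (Diamond not p and p):
w0: successors {w2}; Diamond not p and p there: w2:F. ✗
w1: no successors, so Diamond (Diamond not p and p) fails. ✗
w2: no successors, so Diamond (Diamond not p and p) fails. ✗
— 0 worlds.

3 and 0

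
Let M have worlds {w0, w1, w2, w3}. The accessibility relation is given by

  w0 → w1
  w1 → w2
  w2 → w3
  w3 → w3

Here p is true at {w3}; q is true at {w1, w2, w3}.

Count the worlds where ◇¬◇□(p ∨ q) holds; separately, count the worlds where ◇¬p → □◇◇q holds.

0 and 4

For ◇¬◇□(p ∨ q):
w0: successors {w1}; ¬◇□(p ∨ q) there: w1:F. ✗
w1: successors {w2}; ¬◇□(p ∨ q) there: w2:F. ✗
w2: successors {w3}; ¬◇□(p ∨ q) there: w3:F. ✗
w3: successors {w3}; ¬◇□(p ∨ q) there: w3:F. ✗
— 0 worlds.
For ◇¬p → □◇◇q:
w0: ◇¬p is T, □◇◇q is T. ✓
w1: ◇¬p is T, □◇◇q is T. ✓
w2: ◇¬p is F, □◇◇q is T. ✓
w3: ◇¬p is F, □◇◇q is T. ✓
— 4 worlds.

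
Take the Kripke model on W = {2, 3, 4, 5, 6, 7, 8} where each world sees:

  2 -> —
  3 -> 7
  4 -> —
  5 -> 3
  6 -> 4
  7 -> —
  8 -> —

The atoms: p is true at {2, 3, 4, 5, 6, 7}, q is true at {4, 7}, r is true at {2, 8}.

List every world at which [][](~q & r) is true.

2: no successors, so [][](~q & r) holds vacuously. ✓
3: successors {7}; [](~q & r) there: 7:T. ✓
4: no successors, so [][](~q & r) holds vacuously. ✓
5: successors {3}; [](~q & r) there: 3:F. ✗
6: successors {4}; [](~q & r) there: 4:T. ✓
7: no successors, so [][](~q & r) holds vacuously. ✓
8: no successors, so [][](~q & r) holds vacuously. ✓

{2, 3, 4, 6, 7, 8}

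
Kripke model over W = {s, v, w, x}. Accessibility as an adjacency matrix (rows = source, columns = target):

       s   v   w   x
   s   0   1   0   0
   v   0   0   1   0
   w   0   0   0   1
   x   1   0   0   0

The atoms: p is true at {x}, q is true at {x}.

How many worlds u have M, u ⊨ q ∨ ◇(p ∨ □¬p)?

s: q is F, ◇(p ∨ □¬p) is T. ✓
v: q is F, ◇(p ∨ □¬p) is F. ✗
w: q is F, ◇(p ∨ □¬p) is T. ✓
x: q is T, ◇(p ∨ □¬p) is T. ✓
Satisfying worlds: {s, w, x}.

3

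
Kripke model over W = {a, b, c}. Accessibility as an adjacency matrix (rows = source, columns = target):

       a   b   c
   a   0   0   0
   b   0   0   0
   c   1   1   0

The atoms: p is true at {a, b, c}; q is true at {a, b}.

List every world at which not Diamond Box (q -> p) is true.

{a, b}

a: Diamond Box (q -> p) is F. ✓
b: Diamond Box (q -> p) is F. ✓
c: Diamond Box (q -> p) is T. ✗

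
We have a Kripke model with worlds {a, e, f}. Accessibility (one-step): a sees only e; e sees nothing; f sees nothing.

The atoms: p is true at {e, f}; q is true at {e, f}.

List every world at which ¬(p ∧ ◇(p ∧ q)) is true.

a: p ∧ ◇(p ∧ q) is F. ✓
e: p ∧ ◇(p ∧ q) is F. ✓
f: p ∧ ◇(p ∧ q) is F. ✓

{a, e, f}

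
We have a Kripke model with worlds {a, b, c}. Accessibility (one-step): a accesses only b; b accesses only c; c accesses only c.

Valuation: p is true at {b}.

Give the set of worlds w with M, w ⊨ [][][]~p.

{a, b, c}

a: successors {b}; [][]~p there: b:T. ✓
b: successors {c}; [][]~p there: c:T. ✓
c: successors {c}; [][]~p there: c:T. ✓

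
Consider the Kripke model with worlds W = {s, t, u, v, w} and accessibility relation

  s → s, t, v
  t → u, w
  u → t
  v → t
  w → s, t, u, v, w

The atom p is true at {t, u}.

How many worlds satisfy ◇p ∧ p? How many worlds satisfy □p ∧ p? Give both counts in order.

For ◇p ∧ p:
s: ◇p is T, p is F. ✗
t: ◇p is T, p is T. ✓
u: ◇p is T, p is T. ✓
v: ◇p is T, p is F. ✗
w: ◇p is T, p is F. ✗
— 2 worlds.
For □p ∧ p:
s: □p is F, p is F. ✗
t: □p is F, p is T. ✗
u: □p is T, p is T. ✓
v: □p is T, p is F. ✗
w: □p is F, p is F. ✗
— 1 world.

2 and 1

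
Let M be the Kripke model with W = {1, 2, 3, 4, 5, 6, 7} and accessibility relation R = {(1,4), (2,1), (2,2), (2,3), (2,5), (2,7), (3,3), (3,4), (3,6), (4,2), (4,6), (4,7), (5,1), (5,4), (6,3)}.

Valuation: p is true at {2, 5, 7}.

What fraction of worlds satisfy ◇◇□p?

1: successors {4}; ◇□p there: 4:T. ✓
2: successors {1, 2, 3, 5, 7}; ◇□p there: 1:F, 2:T, 3:F, 5:F, 7:F. ✓
3: successors {3, 4, 6}; ◇□p there: 3:F, 4:T, 6:F. ✓
4: successors {2, 6, 7}; ◇□p there: 2:T, 6:F, 7:F. ✓
5: successors {1, 4}; ◇□p there: 1:F, 4:T. ✓
6: successors {3}; ◇□p there: 3:F. ✗
7: no successors, so ◇◇□p fails. ✗
That's 5 of 7 worlds, so 5/7.

5/7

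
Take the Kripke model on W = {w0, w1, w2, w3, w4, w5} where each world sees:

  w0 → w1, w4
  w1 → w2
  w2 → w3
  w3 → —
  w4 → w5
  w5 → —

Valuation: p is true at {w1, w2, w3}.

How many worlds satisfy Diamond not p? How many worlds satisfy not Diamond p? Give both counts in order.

2 and 3

For Diamond not p:
w0: successors {w1, w4}; not p there: w1:F, w4:T. ✓
w1: successors {w2}; not p there: w2:F. ✗
w2: successors {w3}; not p there: w3:F. ✗
w3: no successors, so Diamond not p fails. ✗
w4: successors {w5}; not p there: w5:T. ✓
w5: no successors, so Diamond not p fails. ✗
— 2 worlds.
For not Diamond p:
w0: Diamond p is T. ✗
w1: Diamond p is T. ✗
w2: Diamond p is T. ✗
w3: Diamond p is F. ✓
w4: Diamond p is F. ✓
w5: Diamond p is F. ✓
— 3 worlds.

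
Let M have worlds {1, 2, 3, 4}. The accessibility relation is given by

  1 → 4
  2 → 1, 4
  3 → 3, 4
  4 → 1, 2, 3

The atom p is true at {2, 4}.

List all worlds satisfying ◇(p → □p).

{2, 3, 4}

1: successors {4}; p → □p there: 4:F. ✗
2: successors {1, 4}; p → □p there: 1:T, 4:F. ✓
3: successors {3, 4}; p → □p there: 3:T, 4:F. ✓
4: successors {1, 2, 3}; p → □p there: 1:T, 2:F, 3:T. ✓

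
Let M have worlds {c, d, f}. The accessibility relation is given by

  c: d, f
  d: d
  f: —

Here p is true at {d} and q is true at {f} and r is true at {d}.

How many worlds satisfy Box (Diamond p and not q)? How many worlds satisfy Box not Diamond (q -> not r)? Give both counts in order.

2 and 1

For Box (Diamond p and not q):
c: successors {d, f}; Diamond p and not q there: d:T, f:F. ✗
d: successors {d}; Diamond p and not q there: d:T. ✓
f: no successors, so Box (Diamond p and not q) holds vacuously. ✓
— 2 worlds.
For Box not Diamond (q -> not r):
c: successors {d, f}; not Diamond (q -> not r) there: d:F, f:T. ✗
d: successors {d}; not Diamond (q -> not r) there: d:F. ✗
f: no successors, so Box not Diamond (q -> not r) holds vacuously. ✓
— 1 world.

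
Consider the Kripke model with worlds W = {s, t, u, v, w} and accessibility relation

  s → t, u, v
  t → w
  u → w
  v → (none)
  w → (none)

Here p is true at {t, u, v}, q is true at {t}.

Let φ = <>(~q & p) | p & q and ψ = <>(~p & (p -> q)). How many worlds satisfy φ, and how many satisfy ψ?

For <>(~q & p) | p & q:
s: <>(~q & p) is T, p & q is F. ✓
t: <>(~q & p) is F, p & q is T. ✓
u: <>(~q & p) is F, p & q is F. ✗
v: <>(~q & p) is F, p & q is F. ✗
w: <>(~q & p) is F, p & q is F. ✗
— 2 worlds.
For <>(~p & (p -> q)):
s: successors {t, u, v}; ~p & (p -> q) there: t:F, u:F, v:F. ✗
t: successors {w}; ~p & (p -> q) there: w:T. ✓
u: successors {w}; ~p & (p -> q) there: w:T. ✓
v: no successors, so <>(~p & (p -> q)) fails. ✗
w: no successors, so <>(~p & (p -> q)) fails. ✗
— 2 worlds.

2 and 2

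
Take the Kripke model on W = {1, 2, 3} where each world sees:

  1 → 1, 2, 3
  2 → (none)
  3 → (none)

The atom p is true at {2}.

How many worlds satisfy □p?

2

1: successors {1, 2, 3}; p there: 1:F, 2:T, 3:F. ✗
2: no successors, so □p holds vacuously. ✓
3: no successors, so □p holds vacuously. ✓
Satisfying worlds: {2, 3}.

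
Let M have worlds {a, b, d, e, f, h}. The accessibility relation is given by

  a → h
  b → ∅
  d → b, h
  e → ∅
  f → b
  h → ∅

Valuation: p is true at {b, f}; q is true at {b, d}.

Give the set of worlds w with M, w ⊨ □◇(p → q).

{b, e, h}

a: successors {h}; ◇(p → q) there: h:F. ✗
b: no successors, so □◇(p → q) holds vacuously. ✓
d: successors {b, h}; ◇(p → q) there: b:F, h:F. ✗
e: no successors, so □◇(p → q) holds vacuously. ✓
f: successors {b}; ◇(p → q) there: b:F. ✗
h: no successors, so □◇(p → q) holds vacuously. ✓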